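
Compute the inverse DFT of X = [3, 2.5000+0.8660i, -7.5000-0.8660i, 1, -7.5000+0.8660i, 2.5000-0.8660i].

x[n] = (1/6) Σ(k=0 to 5) X[k] · e^(2πikn/6)

Computing each x[n]:
x[0] = -1
x[1] = 2
x[2] = 1
x[3] = -3
x[4] = 2
x[5] = 2

x = [-1, 2, 1, -3, 2, 2]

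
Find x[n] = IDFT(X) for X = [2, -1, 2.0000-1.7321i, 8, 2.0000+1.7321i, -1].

x[n] = (1/6) Σ(k=0 to 5) X[k] · e^(2πikn/6)

Computing each x[n]:
x[0] = 2
x[1] = -1
x[2] = 1
x[3] = 0
x[4] = 2
x[5] = -2

x = [2, -1, 1, 0, 2, -2]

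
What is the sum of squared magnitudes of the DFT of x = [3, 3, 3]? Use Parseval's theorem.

Parseval: Σ|x[n]|² = (1/N)Σ|X[k]|², so Σ|X[k]|² = N·Σ|x[n]|² = 3·27.0000

Σ|X[k]|² = N·Σ|x[n]|² = 3·27.0000 = 81.0000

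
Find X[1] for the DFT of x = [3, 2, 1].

X[1] = Σ(n=0 to 2) x[n] · ω_3^(1n) where ω_3 = e^(-2πi/3)
= (3)·ω_3^0 + (2)·ω_3^1 + (1)·ω_3^2

X[1] = 1.5000-0.8660i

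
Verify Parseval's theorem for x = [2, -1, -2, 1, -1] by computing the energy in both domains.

Time domain:
Σ|x[n]|² = |2|² + |-1|² + |-2|² + |1|² + |-1|² = 11.0000

Frequency domain:
(1/5)Σ|X[k]|² = (1/5)(|-1|² + |2.1910+1.7634i|² + |3.3090-2.8532i|² + |3.3090+2.8532i|² + |2.1910-1.7634i|²) = (1/5)·55.0000 = 11.0000

Both sides agree, confirming Parseval's theorem.

Σ|x[n]|² = (1/N)Σ|X[k]|² = 11.0000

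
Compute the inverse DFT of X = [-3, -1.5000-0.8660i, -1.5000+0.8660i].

x[n] = (1/3) Σ(k=0 to 2) X[k] · e^(2πikn/3)

Computing each x[n]:
x[0] = -2
x[1] = 0
x[2] = -1

x = [-2, 0, -1]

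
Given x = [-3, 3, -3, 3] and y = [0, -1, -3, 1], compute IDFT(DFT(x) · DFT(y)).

(x ⊛ y)[n] = Σ(m=0 to 3) x[m] · y[(n-m) mod 4]

Computing each output sample:
(x ⊛ y)[0] = 9
(x ⊛ y)[1] = -9
(x ⊛ y)[2] = 9
(x ⊛ y)[3] = -9

x ⊛ y = [9, -9, 9, -9]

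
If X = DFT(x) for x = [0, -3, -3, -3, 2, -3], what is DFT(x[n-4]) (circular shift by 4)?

Time shift by 4: X_shifted[k] = ω_6^(4k) · X[k]
Shifted x = [-3, -3, 2, -3, 0, -3]

DFT(x[n-4]) = [-10, -4.0000-1.7321i, -4.0000+1.7321i, 8, -4.0000-1.7321i, -4.0000+1.7321i]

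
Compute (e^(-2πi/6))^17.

Since ω_6^6 = 1, powers reduce modulo 6.
17 mod 6 = 5
So ω_6^17 = ω_6^5 = e^(-2πi·5/6)

ω_6^17 = ω_6^5 = 0.5000+0.8660i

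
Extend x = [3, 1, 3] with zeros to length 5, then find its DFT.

Original 3-point DFT: [7, 1.0000+1.7321i, 1.0000-1.7321i]
Zero-padded 5-point DFT provides frequency interpolation.

DFT_5([x, 0, ...]) = [7, 0.8820-2.7144i, 3.1180+2.2654i, 3.1180-2.2654i, 0.8820+2.7144i]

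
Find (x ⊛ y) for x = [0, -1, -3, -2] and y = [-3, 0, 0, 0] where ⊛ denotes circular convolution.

(x ⊛ y)[n] = Σ(m=0 to 3) x[m] · y[(n-m) mod 4]

Computing each output sample:
(x ⊛ y)[0] = 0
(x ⊛ y)[1] = 3
(x ⊛ y)[2] = 9
(x ⊛ y)[3] = 6

x ⊛ y = [0, 3, 9, 6]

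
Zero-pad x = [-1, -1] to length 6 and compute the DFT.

Original 2-point DFT: [-2, 0]
Zero-padded 6-point DFT provides frequency interpolation.

DFT_6([x, 0, ...]) = [-2, -1.5000+0.8660i, -0.5000+0.8660i, 0, -0.5000-0.8660i, -1.5000-0.8660i]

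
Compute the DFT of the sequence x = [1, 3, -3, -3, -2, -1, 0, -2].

X[k] = Σ(n=0 to 7) x[n] · ω_8^(nk)
where ω_8 = e^(-2πi/8)

Computing each X[k]:
X[0] = -7
X[1] = 6.5355+0.8787i
X[2] = 2-7i
X[3] = -0.5355-5.1213i
X[4] = -1
X[5] = -0.5355+5.1213i
X[6] = 2+7i
X[7] = 6.5355-0.8787i

X = [-7, 6.5355+0.8787i, 2-7i, -0.5355-5.1213i, -1, -0.5355+5.1213i, 2+7i, 6.5355-0.8787i]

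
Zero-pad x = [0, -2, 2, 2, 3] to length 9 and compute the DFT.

Original 5-point DFT: [5, -2.9271+4.7553i, 0.4271+2.9389i, 0.4271-2.9389i, -2.9271-4.7553i]
Zero-padded 9-point DFT provides frequency interpolation.

DFT_9([x, 0, ...]) = [5, -5.0039-3.4422i, -0.9285+4.9460i, 0.5000+0.8660i, 2.9324+3.1920i, 2.9324-3.1920i, 0.5000-0.8660i, -0.9285-4.9460i, -5.0039+3.4422i]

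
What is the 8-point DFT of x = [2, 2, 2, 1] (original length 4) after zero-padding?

Original 4-point DFT: [7, -1i, 1, 1i]
Zero-padded 8-point DFT provides frequency interpolation.

DFT_8([x, 0, ...]) = [7, 2.7071-4.1213i, -1i, 1.2929-0.1213i, 1, 1.2929+0.1213i, 1i, 2.7071+4.1213i]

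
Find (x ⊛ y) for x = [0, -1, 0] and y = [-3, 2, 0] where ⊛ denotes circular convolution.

(x ⊛ y)[n] = Σ(m=0 to 2) x[m] · y[(n-m) mod 3]

Computing each output sample:
(x ⊛ y)[0] = 0
(x ⊛ y)[1] = 3
(x ⊛ y)[2] = -2

x ⊛ y = [0, 3, -2]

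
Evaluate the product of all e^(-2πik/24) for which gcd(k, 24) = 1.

The primitive 24th roots of unity are ω_24^k for k coprime to 24: k ∈ {1, 5, 7, 11, 13, 17, 19, 23}
Their product equals the constant term of the cyclotomic polynomial Φ_24(x) up to sign.
For n ≥ 3, the product of all primitive nth roots of unity is 1. (For n=1 it is 1; for n=2 it is -1.)

1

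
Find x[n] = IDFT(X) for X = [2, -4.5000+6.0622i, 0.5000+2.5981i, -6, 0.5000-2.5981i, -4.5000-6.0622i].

x[n] = (1/6) Σ(k=0 to 5) X[k] · e^(2πikn/6)

Computing each x[n]:
x[0] = -2
x[1] = -2
x[2] = -1
x[3] = 3
x[4] = 1
x[5] = 3

x = [-2, -2, -1, 3, 1, 3]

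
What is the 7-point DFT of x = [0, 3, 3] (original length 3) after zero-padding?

Original 3-point DFT: [6, -3, -3]
Zero-padded 7-point DFT provides frequency interpolation.

DFT_7([x, 0, ...]) = [6, 1.2029-5.2703i, -3.3705-1.6231i, -0.8324+1.0438i, -0.8324-1.0438i, -3.3705+1.6231i, 1.2029+5.2703i]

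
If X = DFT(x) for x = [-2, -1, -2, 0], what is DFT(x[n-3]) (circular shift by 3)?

Time shift by 3: X_shifted[k] = ω_4^(3k) · X[k]
Shifted x = [-1, -2, 0, -2]

DFT(x[n-3]) = [-5, -1, 3, -1]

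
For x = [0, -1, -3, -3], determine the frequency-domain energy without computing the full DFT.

Parseval: Σ|x[n]|² = (1/N)Σ|X[k]|², so Σ|X[k]|² = N·Σ|x[n]|² = 4·19.0000

Σ|X[k]|² = N·Σ|x[n]|² = 4·19.0000 = 76.0000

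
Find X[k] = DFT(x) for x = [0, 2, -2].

X[k] = Σ(n=0 to 2) x[n] · ω_3^(nk)
where ω_3 = e^(-2πi/3)

Computing each X[k]:
X[0] = 0
X[1] = -3.4641i
X[2] = 3.4641i

X = [0, -3.4641i, 3.4641i]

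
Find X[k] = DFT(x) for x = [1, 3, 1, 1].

X[k] = Σ(n=0 to 3) x[n] · ω_4^(nk)
where ω_4 = e^(-2πi/4)

Computing each X[k]:
X[0] = 6
X[1] = -2i
X[2] = -2
X[3] = 2i

X = [6, -2i, -2, 2i]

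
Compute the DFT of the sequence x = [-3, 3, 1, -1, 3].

X[k] = Σ(n=0 to 4) x[n] · ω_5^(nk)
where ω_5 = e^(-2πi/5)

Computing each X[k]:
X[0] = 3
X[1] = -1.1459-1.1756i
X[2] = -7.8541+1.9021i
X[3] = -7.8541-1.9021i
X[4] = -1.1459+1.1756i

X = [3, -1.1459-1.1756i, -7.8541+1.9021i, -7.8541-1.9021i, -1.1459+1.1756i]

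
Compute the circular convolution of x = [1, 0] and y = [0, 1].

(x ⊛ y)[n] = Σ(m=0 to 1) x[m] · y[(n-m) mod 2]

Computing each output sample:
(x ⊛ y)[0] = 0
(x ⊛ y)[1] = 1

x ⊛ y = [0, 1]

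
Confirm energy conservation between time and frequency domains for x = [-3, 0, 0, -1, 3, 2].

Time domain:
Σ|x[n]|² = |-3|² + |0|² + |0|² + |-1|² + |3|² + |2|² = 23.0000

Frequency domain:
(1/6)Σ|X[k]|² = (1/6)(|1|² + |-2.5000+4.3301i|² + |-6.5000-0.8660i|² + |-1|² + |-6.5000+0.8660i|² + |-2.5000-4.3301i|²) = (1/6)·138.0000 = 23.0000

Both sides agree, confirming Parseval's theorem.

Σ|x[n]|² = (1/N)Σ|X[k]|² = 23.0000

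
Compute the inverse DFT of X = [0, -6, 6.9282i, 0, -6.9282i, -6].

x[n] = (1/6) Σ(k=0 to 5) X[k] · e^(2πikn/6)

Computing each x[n]:
x[0] = -2
x[1] = -3
x[2] = 3
x[3] = 2
x[4] = -1
x[5] = 1

x = [-2, -3, 3, 2, -1, 1]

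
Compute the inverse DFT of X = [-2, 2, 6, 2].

x[n] = (1/4) Σ(k=0 to 3) X[k] · e^(2πikn/4)

Computing each x[n]:
x[0] = 2
x[1] = -2
x[2] = 0
x[3] = -2

x = [2, -2, 0, -2]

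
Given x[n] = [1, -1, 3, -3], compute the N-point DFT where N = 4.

X[k] = Σ(n=0 to 3) x[n] · ω_4^(nk)
where ω_4 = e^(-2πi/4)

Computing each X[k]:
X[0] = 0
X[1] = -2-2i
X[2] = 8
X[3] = -2+2i

X = [0, -2-2i, 8, -2+2i]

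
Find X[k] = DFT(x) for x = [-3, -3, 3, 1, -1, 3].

X[k] = Σ(n=0 to 5) x[n] · ω_6^(nk)
where ω_6 = e^(-2πi/6)

Computing each X[k]:
X[0] = 0
X[1] = -5.0000+1.7321i
X[2] = -3.0000+8.6603i
X[3] = -2
X[4] = -3.0000-8.6603i
X[5] = -5.0000-1.7321i

X = [0, -5.0000+1.7321i, -3.0000+8.6603i, -2, -3.0000-8.6603i, -5.0000-1.7321i]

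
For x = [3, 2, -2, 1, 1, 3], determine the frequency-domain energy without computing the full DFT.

Parseval: Σ|x[n]|² = (1/N)Σ|X[k]|², so Σ|X[k]|² = N·Σ|x[n]|² = 6·28.0000

Σ|X[k]|² = N·Σ|x[n]|² = 6·28.0000 = 168.0000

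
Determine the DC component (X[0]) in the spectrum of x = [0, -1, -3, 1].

X[0] = Σ(n=0 to 3) x[n] · ω_4^0 = Σ x[n]
= (0) + (-1) + (-3) + (1)

X[0] = -3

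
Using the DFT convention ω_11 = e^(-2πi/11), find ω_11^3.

ω_11^3 = e^(-2πi·3/11)
= cos(-2π·3/11) + i·sin(-2π·3/11)
= cos(-6π/11) + i·sin(-6π/11)

ω_11^3 = cos(-6π/11) + i·sin(-6π/11) = -0.1423-0.9898i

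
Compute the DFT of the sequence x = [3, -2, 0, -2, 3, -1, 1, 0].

X[k] = Σ(n=0 to 7) x[n] · ω_8^(nk)
where ω_8 = e^(-2πi/8)

Computing each X[k]:
X[0] = 2
X[1] = 0.7071+3.1213i
X[2] = 5+1i
X[3] = -0.7071+1.1213i
X[4] = 12
X[5] = -0.7071-1.1213i
X[6] = 5-1i
X[7] = 0.7071-3.1213i

X = [2, 0.7071+3.1213i, 5+1i, -0.7071+1.1213i, 12, -0.7071-1.1213i, 5-1i, 0.7071-3.1213i]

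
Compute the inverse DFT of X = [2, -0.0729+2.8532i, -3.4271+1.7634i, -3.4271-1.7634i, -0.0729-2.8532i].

x[n] = (1/5) Σ(k=0 to 4) X[k] · e^(2πikn/5)

Computing each x[n]:
x[0] = -1
x[1] = 0
x[2] = 0
x[3] = 0
x[4] = 3

x = [-1, 0, 0, 0, 3]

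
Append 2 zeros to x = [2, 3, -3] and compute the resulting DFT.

Original 3-point DFT: [2, 2.0000-5.1962i, 2.0000+5.1962i]
Zero-padded 5-point DFT provides frequency interpolation.

DFT_5([x, 0, ...]) = [2, 5.3541-1.0898i, -1.3541-4.6165i, -1.3541+4.6165i, 5.3541+1.0898i]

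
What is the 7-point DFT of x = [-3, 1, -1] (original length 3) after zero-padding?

Original 3-point DFT: [-3, -3.0000-1.7321i, -3.0000+1.7321i]
Zero-padded 7-point DFT provides frequency interpolation.

DFT_7([x, 0, ...]) = [-3, -2.1540+0.1931i, -2.3216-1.4088i, -4.5245-1.2157i, -4.5245+1.2157i, -2.3216+1.4088i, -2.1540-0.1931i]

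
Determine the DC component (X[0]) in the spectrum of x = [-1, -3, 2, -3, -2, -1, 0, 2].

X[0] = Σ(n=0 to 7) x[n] · ω_8^0 = Σ x[n]
= (-1) + (-3) + (2) + (-3) + (-2) + (-1) + (0) + (2)

X[0] = -6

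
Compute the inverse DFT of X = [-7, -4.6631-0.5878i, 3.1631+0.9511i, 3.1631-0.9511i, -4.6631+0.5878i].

x[n] = (1/5) Σ(k=0 to 4) X[k] · e^(2πikn/5)

Computing each x[n]:
x[0] = -2
x[1] = -3
x[2] = 1
x[3] = 0
x[4] = -3

x = [-2, -3, 1, 0, -3]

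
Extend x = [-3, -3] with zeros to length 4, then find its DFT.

Original 2-point DFT: [-6, 0]
Zero-padded 4-point DFT provides frequency interpolation.

DFT_4([x, 0, ...]) = [-6, -3+3i, 0, -3-3i]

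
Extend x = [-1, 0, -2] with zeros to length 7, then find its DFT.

Original 3-point DFT: [-3, -1.7321i, 1.7321i]
Zero-padded 7-point DFT provides frequency interpolation.

DFT_7([x, 0, ...]) = [-3, -0.5550+1.9499i, 0.8019-0.8678i, -2.2470-1.5637i, -2.2470+1.5637i, 0.8019+0.8678i, -0.5550-1.9499i]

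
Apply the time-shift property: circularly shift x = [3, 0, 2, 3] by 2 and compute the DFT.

Time shift by 2: X_shifted[k] = ω_4^(2k) · X[k]
Shifted x = [2, 3, 3, 0]

DFT(x[n-2]) = [8, -1-3i, 2, -1+3i]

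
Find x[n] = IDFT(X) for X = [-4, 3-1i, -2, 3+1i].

x[n] = (1/4) Σ(k=0 to 3) X[k] · e^(2πikn/4)

Computing each x[n]:
x[0] = 0
x[1] = 0
x[2] = -3
x[3] = -1

x = [0, 0, -3, -1]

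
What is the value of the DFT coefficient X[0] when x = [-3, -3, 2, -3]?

X[0] = Σ(n=0 to 3) x[n] · ω_4^0 = Σ x[n]
= (-3) + (-3) + (2) + (-3)

X[0] = -7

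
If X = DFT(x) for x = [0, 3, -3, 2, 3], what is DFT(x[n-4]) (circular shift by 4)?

Time shift by 4: X_shifted[k] = ω_5^(4k) · X[k]
Shifted x = [3, -3, 2, 3, 0]

DFT(x[n-4]) = [5, -1.9721+3.4410i, 6.9721+0.8123i, 6.9721-0.8123i, -1.9721-3.4410i]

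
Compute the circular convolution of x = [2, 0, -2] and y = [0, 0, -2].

(x ⊛ y)[n] = Σ(m=0 to 2) x[m] · y[(n-m) mod 3]

Computing each output sample:
(x ⊛ y)[0] = 0
(x ⊛ y)[1] = 4
(x ⊛ y)[2] = -4

x ⊛ y = [0, 4, -4]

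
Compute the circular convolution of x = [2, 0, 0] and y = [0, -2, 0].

(x ⊛ y)[n] = Σ(m=0 to 2) x[m] · y[(n-m) mod 3]

Computing each output sample:
(x ⊛ y)[0] = 0
(x ⊛ y)[1] = -4
(x ⊛ y)[2] = 0

x ⊛ y = [0, -4, 0]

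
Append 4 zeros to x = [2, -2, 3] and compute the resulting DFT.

Original 3-point DFT: [3, 1.5000+4.3301i, 1.5000-4.3301i]
Zero-padded 7-point DFT provides frequency interpolation.

DFT_7([x, 0, ...]) = [3, 0.0855-1.3611i, -0.2579+3.2515i, 5.6724+3.2133i, 5.6724-3.2133i, -0.2579-3.2515i, 0.0855+1.3611i]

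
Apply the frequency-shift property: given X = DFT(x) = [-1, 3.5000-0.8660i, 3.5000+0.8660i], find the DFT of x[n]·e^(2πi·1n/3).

Modulation property: DFT(ω_3^(-1n)·x[n]) = X[(k-1) mod 3], so circularly shift X by 1 positions.

X[k-1] = [3.5000+0.8660i, -1, 3.5000-0.8660i]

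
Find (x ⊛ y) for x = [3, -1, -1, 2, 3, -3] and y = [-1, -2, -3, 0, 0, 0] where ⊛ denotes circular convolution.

(x ⊛ y)[n] = Σ(m=0 to 5) x[m] · y[(n-m) mod 6]

Computing each output sample:
(x ⊛ y)[0] = -6
(x ⊛ y)[1] = 4
(x ⊛ y)[2] = -6
(x ⊛ y)[3] = 3
(x ⊛ y)[4] = -4
(x ⊛ y)[5] = -9

x ⊛ y = [-6, 4, -6, 3, -4, -9]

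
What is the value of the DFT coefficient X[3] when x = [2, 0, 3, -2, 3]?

X[3] = Σ(n=0 to 4) x[n] · ω_5^(3n) where ω_5 = e^(-2πi/5)
= (2)·ω_5^0 + (0)·ω_5^3 + (3)·ω_5^6 + (-2)·ω_5^9 + (3)·ω_5^12

X[3] = -0.1180-6.5186i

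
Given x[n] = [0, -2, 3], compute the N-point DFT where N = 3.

X[k] = Σ(n=0 to 2) x[n] · ω_3^(nk)
where ω_3 = e^(-2πi/3)

Computing each X[k]:
X[0] = 1
X[1] = -0.5000+4.3301i
X[2] = -0.5000-4.3301i

X = [1, -0.5000+4.3301i, -0.5000-4.3301i]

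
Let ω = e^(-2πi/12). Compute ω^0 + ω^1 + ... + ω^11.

Sum of all nth roots of unity equals 0 for n > 1 (geometric series with r ≠ 1).

0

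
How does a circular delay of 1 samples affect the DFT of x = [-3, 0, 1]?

Time shift by 1: X_shifted[k] = ω_3^(1k) · X[k]
Shifted x = [1, -3, 0]

DFT(x[n-1]) = [-2, 2.5000+2.5981i, 2.5000-2.5981i]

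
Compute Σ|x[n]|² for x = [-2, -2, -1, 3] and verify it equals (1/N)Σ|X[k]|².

Time domain:
Σ|x[n]|² = |-2|² + |-2|² + |-1|² + |3|² = 18.0000

Frequency domain:
(1/4)Σ|X[k]|² = (1/4)(|-2|² + |-1+5i|² + |-4|² + |-1-5i|²) = (1/4)·72.0000 = 18.0000

Both sides agree, confirming Parseval's theorem.

Σ|x[n]|² = (1/N)Σ|X[k]|² = 18.0000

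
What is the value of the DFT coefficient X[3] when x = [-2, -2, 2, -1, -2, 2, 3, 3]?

X[3] = Σ(n=0 to 7) x[n] · ω_8^(3n) where ω_8 = e^(-2πi/8)
= (-2)·ω_8^0 + (-2)·ω_8^3 + (2)·ω_8^6 + (-1)·ω_8^9 + (-2)·ω_8^12 + (2)·ω_8^15 + (3)·ω_8^18 + (3)·ω_8^21

X[3] = 4.6569i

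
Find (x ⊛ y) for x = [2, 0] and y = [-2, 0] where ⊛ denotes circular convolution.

(x ⊛ y)[n] = Σ(m=0 to 1) x[m] · y[(n-m) mod 2]

Computing each output sample:
(x ⊛ y)[0] = -4
(x ⊛ y)[1] = 0

x ⊛ y = [-4, 0]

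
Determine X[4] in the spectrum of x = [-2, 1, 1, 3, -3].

X[4] = Σ(n=0 to 4) x[n] · ω_5^(4n) where ω_5 = e^(-2πi/5)
= (-2)·ω_5^0 + (1)·ω_5^4 + (1)·ω_5^8 + (3)·ω_5^12 + (-3)·ω_5^16

X[4] = -5.8541+2.6287i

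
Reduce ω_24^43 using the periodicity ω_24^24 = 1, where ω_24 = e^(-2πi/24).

Since ω_24^24 = 1, powers reduce modulo 24.
43 mod 24 = 19
So ω_24^43 = ω_24^19 = e^(-2πi·19/24)

ω_24^43 = ω_24^19 = 0.2588+0.9659i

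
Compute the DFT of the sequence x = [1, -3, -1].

X[k] = Σ(n=0 to 2) x[n] · ω_3^(nk)
where ω_3 = e^(-2πi/3)

Computing each X[k]:
X[0] = -3
X[1] = 3.0000+1.7321i
X[2] = 3.0000-1.7321i

X = [-3, 3.0000+1.7321i, 3.0000-1.7321i]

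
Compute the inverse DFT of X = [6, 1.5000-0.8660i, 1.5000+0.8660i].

x[n] = (1/3) Σ(k=0 to 2) X[k] · e^(2πikn/3)

Computing each x[n]:
x[0] = 3
x[1] = 2
x[2] = 1

x = [3, 2, 1]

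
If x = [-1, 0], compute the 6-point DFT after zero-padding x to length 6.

Original 2-point DFT: [-1, -1]
Zero-padded 6-point DFT provides frequency interpolation.

DFT_6([x, 0, ...]) = [-1, -1, -1, -1, -1, -1]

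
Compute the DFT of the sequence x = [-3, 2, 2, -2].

X[k] = Σ(n=0 to 3) x[n] · ω_4^(nk)
where ω_4 = e^(-2πi/4)

Computing each X[k]:
X[0] = -1
X[1] = -5-4i
X[2] = -1
X[3] = -5+4i

X = [-1, -5-4i, -1, -5+4i]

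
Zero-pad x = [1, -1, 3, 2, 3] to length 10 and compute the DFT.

Original 5-point DFT: [8, -2.4271+3.2164i, 0.9271+3.3022i, 0.9271-3.3022i, -2.4271-3.2164i]
Zero-padded 10-point DFT provides frequency interpolation.

DFT_10([x, 0, ...]) = [8, -1.9271-5.9309i, -2.4271+3.2164i, 1.4271+1.0368i, 0.9271+3.3022i, 6, 0.9271-3.3022i, 1.4271-1.0368i, -2.4271-3.2164i, -1.9271+5.9309i]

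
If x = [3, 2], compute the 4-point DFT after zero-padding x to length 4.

Original 2-point DFT: [5, 1]
Zero-padded 4-point DFT provides frequency interpolation.

DFT_4([x, 0, ...]) = [5, 3-2i, 1, 3+2i]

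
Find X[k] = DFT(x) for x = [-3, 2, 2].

X[k] = Σ(n=0 to 2) x[n] · ω_3^(nk)
where ω_3 = e^(-2πi/3)

Computing each X[k]:
X[0] = 1
X[1] = -5
X[2] = -5

X = [1, -5, -5]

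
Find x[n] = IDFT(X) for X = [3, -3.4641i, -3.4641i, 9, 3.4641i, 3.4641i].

x[n] = (1/6) Σ(k=0 to 5) X[k] · e^(2πikn/6)

Computing each x[n]:
x[0] = 2
x[1] = 1
x[2] = 2
x[3] = -1
x[4] = 2
x[5] = -3

x = [2, 1, 2, -1, 2, -3]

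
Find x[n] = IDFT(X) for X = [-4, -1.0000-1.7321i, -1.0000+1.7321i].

x[n] = (1/3) Σ(k=0 to 2) X[k] · e^(2πikn/3)

Computing each x[n]:
x[0] = -2
x[1] = 0
x[2] = -2

x = [-2, 0, -2]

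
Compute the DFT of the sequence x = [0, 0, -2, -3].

X[k] = Σ(n=0 to 3) x[n] · ω_4^(nk)
where ω_4 = e^(-2πi/4)

Computing each X[k]:
X[0] = -5
X[1] = 2-3i
X[2] = 1
X[3] = 2+3i

X = [-5, 2-3i, 1, 2+3i]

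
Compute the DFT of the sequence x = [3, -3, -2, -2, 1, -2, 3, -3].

X[k] = Σ(n=0 to 7) x[n] · ω_8^(nk)
where ω_8 = e^(-2πi/8)

Computing each X[k]:
X[0] = -5
X[1] = 0.5858+5.0000i
X[2] = 3
X[3] = 3.4142-5.0000i
X[4] = 15
X[5] = 3.4142+5.0000i
X[6] = 3
X[7] = 0.5858-5.0000i

X = [-5, 0.5858+5.0000i, 3, 3.4142-5.0000i, 15, 3.4142+5.0000i, 3, 0.5858-5.0000i]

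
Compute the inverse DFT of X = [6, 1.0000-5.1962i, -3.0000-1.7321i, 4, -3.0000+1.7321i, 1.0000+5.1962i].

x[n] = (1/6) Σ(k=0 to 5) X[k] · e^(2πikn/6)

Computing each x[n]:
x[0] = 1
x[1] = 3
x[2] = 3
x[3] = -1
x[4] = 1
x[5] = -1

x = [1, 3, 3, -1, 1, -1]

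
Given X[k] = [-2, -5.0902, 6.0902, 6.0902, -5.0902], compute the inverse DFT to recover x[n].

x[n] = (1/5) Σ(k=0 to 4) X[k] · e^(2πikn/5)

Computing each x[n]:
x[0] = 0
x[1] = -3
x[2] = 2
x[3] = 2
x[4] = -3

x = [0, -3, 2, 2, -3]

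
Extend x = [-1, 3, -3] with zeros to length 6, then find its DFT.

Original 3-point DFT: [-1, -1.0000-5.1962i, -1.0000+5.1962i]
Zero-padded 6-point DFT provides frequency interpolation.

DFT_6([x, 0, ...]) = [-1, 2, -1.0000-5.1962i, -7, -1.0000+5.1962i, 2]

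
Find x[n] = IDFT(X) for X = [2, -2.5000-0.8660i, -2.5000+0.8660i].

x[n] = (1/3) Σ(k=0 to 2) X[k] · e^(2πikn/3)

Computing each x[n]:
x[0] = -1
x[1] = 2
x[2] = 1

x = [-1, 2, 1]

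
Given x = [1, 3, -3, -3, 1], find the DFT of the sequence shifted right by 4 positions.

Time shift by 4: X_shifted[k] = ω_5^(4k) · X[k]
Shifted x = [3, -3, -3, 1, 1]

DFT(x[n-4]) = [-1, 4.0000+6.1554i, 4.0000-1.4531i, 4.0000+1.4531i, 4.0000-6.1554i]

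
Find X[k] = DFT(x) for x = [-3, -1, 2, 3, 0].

X[k] = Σ(n=0 to 4) x[n] · ω_5^(nk)
where ω_5 = e^(-2πi/5)

Computing each X[k]:
X[0] = 1
X[1] = -7.3541+1.5388i
X[2] = -0.6459-0.3633i
X[3] = -0.6459+0.3633i
X[4] = -7.3541-1.5388i

X = [1, -7.3541+1.5388i, -0.6459-0.3633i, -0.6459+0.3633i, -7.3541-1.5388i]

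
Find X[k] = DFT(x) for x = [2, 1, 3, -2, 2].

X[k] = Σ(n=0 to 4) x[n] · ω_5^(nk)
where ω_5 = e^(-2πi/5)

Computing each X[k]:
X[0] = 6
X[1] = 2.1180-1.9879i
X[2] = -0.1180+5.3431i
X[3] = -0.1180-5.3431i
X[4] = 2.1180+1.9879i

X = [6, 2.1180-1.9879i, -0.1180+5.3431i, -0.1180-5.3431i, 2.1180+1.9879i]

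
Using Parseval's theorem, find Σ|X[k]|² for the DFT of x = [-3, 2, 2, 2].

Parseval: Σ|x[n]|² = (1/N)Σ|X[k]|², so Σ|X[k]|² = N·Σ|x[n]|² = 4·21.0000

Σ|X[k]|² = N·Σ|x[n]|² = 4·21.0000 = 84.0000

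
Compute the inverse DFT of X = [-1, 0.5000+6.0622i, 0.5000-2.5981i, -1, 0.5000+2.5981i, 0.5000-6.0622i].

x[n] = (1/6) Σ(k=0 to 5) X[k] · e^(2πikn/6)

Computing each x[n]:
x[0] = 0
x[1] = -1
x[2] = -3
x[3] = 0
x[4] = 2
x[5] = 1

x = [0, -1, -3, 0, 2, 1]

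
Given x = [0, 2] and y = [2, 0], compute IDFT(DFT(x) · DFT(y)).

(x ⊛ y)[n] = Σ(m=0 to 1) x[m] · y[(n-m) mod 2]

Computing each output sample:
(x ⊛ y)[0] = 0
(x ⊛ y)[1] = 4

x ⊛ y = [0, 4]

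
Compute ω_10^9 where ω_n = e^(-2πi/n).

ω_10^9 = e^(-2πi·9/10)
= cos(-2π·9/10) + i·sin(-2π·9/10)
= cos(-18π/10) + i·sin(-18π/10)

ω_10^9 = cos(-18π/10) + i·sin(-18π/10) = 0.8090+0.5878i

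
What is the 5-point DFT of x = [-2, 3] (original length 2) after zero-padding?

Original 2-point DFT: [1, -5]
Zero-padded 5-point DFT provides frequency interpolation.

DFT_5([x, 0, ...]) = [1, -1.0729-2.8532i, -4.4271-1.7634i, -4.4271+1.7634i, -1.0729+2.8532i]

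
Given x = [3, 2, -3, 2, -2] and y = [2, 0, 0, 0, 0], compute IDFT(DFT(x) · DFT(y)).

(x ⊛ y)[n] = Σ(m=0 to 4) x[m] · y[(n-m) mod 5]

Computing each output sample:
(x ⊛ y)[0] = 6
(x ⊛ y)[1] = 4
(x ⊛ y)[2] = -6
(x ⊛ y)[3] = 4
(x ⊛ y)[4] = -4

x ⊛ y = [6, 4, -6, 4, -4]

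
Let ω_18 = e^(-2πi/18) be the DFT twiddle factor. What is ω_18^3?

ω_18^3 = e^(-2πi·3/18)
= cos(-2π·3/18) + i·sin(-2π·3/18)
= cos(-6π/18) + i·sin(-6π/18)

ω_18^3 = cos(-6π/18) + i·sin(-6π/18) = 0.5000-0.8660i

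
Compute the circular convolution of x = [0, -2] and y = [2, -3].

(x ⊛ y)[n] = Σ(m=0 to 1) x[m] · y[(n-m) mod 2]

Computing each output sample:
(x ⊛ y)[0] = 6
(x ⊛ y)[1] = -4

x ⊛ y = [6, -4]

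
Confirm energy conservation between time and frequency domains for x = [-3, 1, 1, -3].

Time domain:
Σ|x[n]|² = |-3|² + |1|² + |1|² + |-3|² = 20.0000

Frequency domain:
(1/4)Σ|X[k]|² = (1/4)(|-4|² + |-4-4i|² + |0|² + |-4+4i|²) = (1/4)·80.0000 = 20.0000

Both sides agree, confirming Parseval's theorem.

Σ|x[n]|² = (1/N)Σ|X[k]|² = 20.0000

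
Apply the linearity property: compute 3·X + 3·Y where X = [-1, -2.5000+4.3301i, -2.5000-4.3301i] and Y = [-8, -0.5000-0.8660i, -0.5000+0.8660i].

By linearity: DFT(3x + 3y) = 3·DFT(x) + 3·DFT(y)
= 3·[-1, -2.5000+4.3301i, -2.5000-4.3301i] + 3·[-8, -0.5000-0.8660i, -0.5000+0.8660i]

Computing element-wise:
Z[0] = 3·(-1) + 3·(-8) = -27
Z[1] = 3·(-2.5000+4.3301i) + 3·(-0.5000-0.8660i) = -9.0000+10.3923i
Z[2] = 3·(-2.5000-4.3301i) + 3·(-0.5000+0.8660i) = -9.0000-10.3923i

DFT(3x + 3y) = 3·X + 3·Y = [-27, -9.0000+10.3923i, -9.0000-10.3923i]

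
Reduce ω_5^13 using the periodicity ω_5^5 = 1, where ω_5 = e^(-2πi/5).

Since ω_5^5 = 1, powers reduce modulo 5.
13 mod 5 = 3
So ω_5^13 = ω_5^3 = e^(-2πi·3/5)

ω_5^13 = ω_5^3 = -0.8090+0.5878i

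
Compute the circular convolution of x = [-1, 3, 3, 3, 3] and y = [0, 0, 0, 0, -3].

(x ⊛ y)[n] = Σ(m=0 to 4) x[m] · y[(n-m) mod 5]

Computing each output sample:
(x ⊛ y)[0] = -9
(x ⊛ y)[1] = -9
(x ⊛ y)[2] = -9
(x ⊛ y)[3] = -9
(x ⊛ y)[4] = 3

x ⊛ y = [-9, -9, -9, -9, 3]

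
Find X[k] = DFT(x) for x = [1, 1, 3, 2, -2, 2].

X[k] = Σ(n=0 to 5) x[n] · ω_6^(nk)
where ω_6 = e^(-2πi/6)

Computing each X[k]:
X[0] = 7
X[1] = -3.4641i
X[2] = 1.0000+5.1962i
X[3] = -3
X[4] = 1.0000-5.1962i
X[5] = 3.4641i

X = [7, -3.4641i, 1.0000+5.1962i, -3, 1.0000-5.1962i, 3.4641i]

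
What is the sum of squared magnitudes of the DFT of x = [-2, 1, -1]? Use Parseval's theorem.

Parseval: Σ|x[n]|² = (1/N)Σ|X[k]|², so Σ|X[k]|² = N·Σ|x[n]|² = 3·6.0000

Σ|X[k]|² = N·Σ|x[n]|² = 3·6.0000 = 18.0000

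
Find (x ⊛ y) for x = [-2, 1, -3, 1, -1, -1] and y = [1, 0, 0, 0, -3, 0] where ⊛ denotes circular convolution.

(x ⊛ y)[n] = Σ(m=0 to 5) x[m] · y[(n-m) mod 6]

Computing each output sample:
(x ⊛ y)[0] = 7
(x ⊛ y)[1] = -2
(x ⊛ y)[2] = 0
(x ⊛ y)[3] = 4
(x ⊛ y)[4] = 5
(x ⊛ y)[5] = -4

x ⊛ y = [7, -2, 0, 4, 5, -4]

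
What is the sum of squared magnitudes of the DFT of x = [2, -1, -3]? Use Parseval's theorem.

Parseval: Σ|x[n]|² = (1/N)Σ|X[k]|², so Σ|X[k]|² = N·Σ|x[n]|² = 3·14.0000

Σ|X[k]|² = N·Σ|x[n]|² = 3·14.0000 = 42.0000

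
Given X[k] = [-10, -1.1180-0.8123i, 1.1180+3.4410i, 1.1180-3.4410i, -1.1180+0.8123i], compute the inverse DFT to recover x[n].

x[n] = (1/5) Σ(k=0 to 4) X[k] · e^(2πikn/5)

Computing each x[n]:
x[0] = -2
x[1] = -3
x[2] = 0
x[3] = -3
x[4] = -2

x = [-2, -3, 0, -3, -2]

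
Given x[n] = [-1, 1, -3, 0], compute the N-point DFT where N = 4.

X[k] = Σ(n=0 to 3) x[n] · ω_4^(nk)
where ω_4 = e^(-2πi/4)

Computing each X[k]:
X[0] = -3
X[1] = 2-1i
X[2] = -5
X[3] = 2+1i

X = [-3, 2-1i, -5, 2+1i]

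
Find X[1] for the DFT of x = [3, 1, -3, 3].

X[1] = Σ(n=0 to 3) x[n] · ω_4^(1n) where ω_4 = e^(-2πi/4)
= (3)·ω_4^0 + (1)·ω_4^1 + (-3)·ω_4^2 + (3)·ω_4^3

X[1] = 6+2i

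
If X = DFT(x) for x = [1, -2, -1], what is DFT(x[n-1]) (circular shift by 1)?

Time shift by 1: X_shifted[k] = ω_3^(1k) · X[k]
Shifted x = [-1, 1, -2]

DFT(x[n-1]) = [-2, -0.5000-2.5981i, -0.5000+2.5981i]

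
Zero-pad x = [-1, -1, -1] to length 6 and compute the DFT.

Original 3-point DFT: [-3, 0, 0]
Zero-padded 6-point DFT provides frequency interpolation.

DFT_6([x, 0, ...]) = [-3, -1.0000+1.7321i, 0, -1, 0, -1.0000-1.7321i]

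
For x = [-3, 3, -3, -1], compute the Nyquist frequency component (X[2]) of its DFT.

X[2] = Σ(n=0 to 3) x[n] · ω_4^(2n) where ω_4 = e^(-2πi/4)
= (-3)·ω_4^0 + (3)·ω_4^2 + (-3)·ω_4^4 + (-1)·ω_4^6

X[2] = -8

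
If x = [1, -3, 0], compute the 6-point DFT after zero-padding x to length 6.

Original 3-point DFT: [-2, 2.5000+2.5981i, 2.5000-2.5981i]
Zero-padded 6-point DFT provides frequency interpolation.

DFT_6([x, 0, ...]) = [-2, -0.5000+2.5981i, 2.5000+2.5981i, 4, 2.5000-2.5981i, -0.5000-2.5981i]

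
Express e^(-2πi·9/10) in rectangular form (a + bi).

ω_10^9 = e^(-2πi·9/10)
= cos(-2π·9/10) + i·sin(-2π·9/10)
= cos(-18π/10) + i·sin(-18π/10)

ω_10^9 = cos(-18π/10) + i·sin(-18π/10) = 0.8090+0.5878i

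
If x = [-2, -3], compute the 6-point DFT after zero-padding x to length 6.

Original 2-point DFT: [-5, 1]
Zero-padded 6-point DFT provides frequency interpolation.

DFT_6([x, 0, ...]) = [-5, -3.5000+2.5981i, -0.5000+2.5981i, 1, -0.5000-2.5981i, -3.5000-2.5981i]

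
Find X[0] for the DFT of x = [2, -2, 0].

X[0] = Σ(n=0 to 2) x[n] · ω_3^0 = Σ x[n]
= (2) + (-2) + (0)

X[0] = 0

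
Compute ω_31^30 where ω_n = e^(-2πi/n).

ω_31^30 = e^(-2πi·30/31)
= cos(-2π·30/31) + i·sin(-2π·30/31)
= cos(-60π/31) + i·sin(-60π/31)

ω_31^30 = cos(-60π/31) + i·sin(-60π/31) = 0.9795+0.2013i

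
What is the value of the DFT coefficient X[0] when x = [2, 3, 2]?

X[0] = Σ(n=0 to 2) x[n] · ω_3^0 = Σ x[n]
= (2) + (3) + (2)

X[0] = 7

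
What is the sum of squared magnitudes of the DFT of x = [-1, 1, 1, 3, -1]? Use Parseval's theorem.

Parseval: Σ|x[n]|² = (1/N)Σ|X[k]|², so Σ|X[k]|² = N·Σ|x[n]|² = 5·13.0000

Σ|X[k]|² = N·Σ|x[n]|² = 5·13.0000 = 65.0000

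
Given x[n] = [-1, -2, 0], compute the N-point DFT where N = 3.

X[k] = Σ(n=0 to 2) x[n] · ω_3^(nk)
where ω_3 = e^(-2πi/3)

Computing each X[k]:
X[0] = -3
X[1] = 1.7321i
X[2] = -1.7321i

X = [-3, 1.7321i, -1.7321i]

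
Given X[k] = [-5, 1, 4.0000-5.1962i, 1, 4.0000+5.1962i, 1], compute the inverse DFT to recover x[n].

x[n] = (1/6) Σ(k=0 to 5) X[k] · e^(2πikn/6)

Computing each x[n]:
x[0] = 1
x[1] = 0
x[2] = -3
x[3] = 0
x[4] = 0
x[5] = -3

x = [1, 0, -3, 0, 0, -3]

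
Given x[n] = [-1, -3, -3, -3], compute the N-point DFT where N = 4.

X[k] = Σ(n=0 to 3) x[n] · ω_4^(nk)
where ω_4 = e^(-2πi/4)

Computing each X[k]:
X[0] = -10
X[1] = 2
X[2] = 2
X[3] = 2

X = [-10, 2, 2, 2]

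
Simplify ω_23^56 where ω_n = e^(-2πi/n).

Since ω_23^23 = 1, powers reduce modulo 23.
56 mod 23 = 10
So ω_23^56 = ω_23^10 = e^(-2πi·10/23)

ω_23^56 = ω_23^10 = -0.9172-0.3984i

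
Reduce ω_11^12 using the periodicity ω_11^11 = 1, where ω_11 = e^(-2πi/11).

Since ω_11^11 = 1, powers reduce modulo 11.
12 mod 11 = 1
So ω_11^12 = ω_11^1 = e^(-2πi·1/11)

ω_11^12 = ω_11^1 = 0.8413-0.5406i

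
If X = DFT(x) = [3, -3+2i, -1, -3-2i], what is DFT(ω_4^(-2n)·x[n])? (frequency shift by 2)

Modulation property: DFT(ω_4^(-2n)·x[n]) = X[(k-2) mod 4], so circularly shift X by 2 positions.

X[k-2] = [-1, -3-2i, 3, -3+2i]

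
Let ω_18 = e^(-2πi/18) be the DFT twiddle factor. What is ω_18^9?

ω_18^9 = e^(-2πi·9/18)
= cos(-2π·9/18) + i·sin(-2π·9/18)
= cos(-18π/18) + i·sin(-18π/18)

ω_18^9 = cos(-18π/18) + i·sin(-18π/18) = -1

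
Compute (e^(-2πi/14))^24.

Since ω_14^14 = 1, powers reduce modulo 14.
24 mod 14 = 10
So ω_14^24 = ω_14^10 = e^(-2πi·10/14)

ω_14^24 = ω_14^10 = -0.2225+0.9749i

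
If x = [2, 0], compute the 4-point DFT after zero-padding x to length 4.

Original 2-point DFT: [2, 2]
Zero-padded 4-point DFT provides frequency interpolation.

DFT_4([x, 0, ...]) = [2, 2, 2, 2]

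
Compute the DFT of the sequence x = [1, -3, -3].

X[k] = Σ(n=0 to 2) x[n] · ω_3^(nk)
where ω_3 = e^(-2πi/3)

Computing each X[k]:
X[0] = -5
X[1] = 4
X[2] = 4

X = [-5, 4, 4]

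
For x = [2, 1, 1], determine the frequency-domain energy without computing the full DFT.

Parseval: Σ|x[n]|² = (1/N)Σ|X[k]|², so Σ|X[k]|² = N·Σ|x[n]|² = 3·6.0000

Σ|X[k]|² = N·Σ|x[n]|² = 3·6.0000 = 18.0000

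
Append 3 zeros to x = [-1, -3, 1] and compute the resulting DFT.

Original 3-point DFT: [-3, 3.4641i, -3.4641i]
Zero-padded 6-point DFT provides frequency interpolation.

DFT_6([x, 0, ...]) = [-3, -3.0000+1.7321i, 3.4641i, 3, -3.4641i, -3.0000-1.7321i]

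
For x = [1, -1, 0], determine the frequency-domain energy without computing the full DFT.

Parseval: Σ|x[n]|² = (1/N)Σ|X[k]|², so Σ|X[k]|² = N·Σ|x[n]|² = 3·2.0000

Σ|X[k]|² = N·Σ|x[n]|² = 3·2.0000 = 6.0000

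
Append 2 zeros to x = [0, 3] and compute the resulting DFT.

Original 2-point DFT: [3, -3]
Zero-padded 4-point DFT provides frequency interpolation.

DFT_4([x, 0, ...]) = [3, -3i, -3, 3i]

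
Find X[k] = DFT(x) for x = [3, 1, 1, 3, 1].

X[k] = Σ(n=0 to 4) x[n] · ω_5^(nk)
where ω_5 = e^(-2πi/5)

Computing each X[k]:
X[0] = 9
X[1] = 0.3820+1.1756i
X[2] = 2.6180-1.9021i
X[3] = 2.6180+1.9021i
X[4] = 0.3820-1.1756i

X = [9, 0.3820+1.1756i, 2.6180-1.9021i, 2.6180+1.9021i, 0.3820-1.1756i]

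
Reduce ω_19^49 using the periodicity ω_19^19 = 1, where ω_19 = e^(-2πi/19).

Since ω_19^19 = 1, powers reduce modulo 19.
49 mod 19 = 11
So ω_19^49 = ω_19^11 = e^(-2πi·11/19)

ω_19^49 = ω_19^11 = -0.8795+0.4759i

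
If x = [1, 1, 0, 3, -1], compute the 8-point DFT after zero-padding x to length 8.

Original 5-point DFT: [4, -1.4271-0.1388i, 1.9271-4.0287i, 1.9271+4.0287i, -1.4271+0.1388i]
Zero-padded 8-point DFT provides frequency interpolation.

DFT_8([x, 0, ...]) = [4, 0.5858-2.8284i, 2i, 3.4142-2.8284i, -4, 3.4142+2.8284i, -2i, 0.5858+2.8284i]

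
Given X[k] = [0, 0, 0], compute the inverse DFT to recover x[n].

x[n] = (1/3) Σ(k=0 to 2) X[k] · e^(2πikn/3)

Computing each x[n]:
x[0] = 0
x[1] = 0
x[2] = 0

x = [0, 0, 0]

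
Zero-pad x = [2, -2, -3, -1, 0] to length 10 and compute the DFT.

Original 5-point DFT: [-4, 4.6180+3.0777i, 2.3820-0.7265i, 2.3820+0.7265i, 4.6180-3.0777i]
Zero-padded 10-point DFT provides frequency interpolation.

DFT_10([x, 0, ...]) = [-4, -0.2361+4.9798i, 4.6180+3.0777i, 4.2361-0.4490i, 2.3820-0.7265i, 2, 2.3820+0.7265i, 4.2361+0.4490i, 4.6180-3.0777i, -0.2361-4.9798i]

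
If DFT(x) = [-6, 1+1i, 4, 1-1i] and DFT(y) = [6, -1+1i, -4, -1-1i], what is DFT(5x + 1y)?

By linearity: DFT(5x + 1y) = 5·DFT(x) + 1·DFT(y)
= 5·[-6, 1+1i, 4, 1-1i] + 1·[6, -1+1i, -4, -1-1i]

Computing element-wise:
Z[0] = 5·(-6) + 1·(6) = -24
Z[1] = 5·(1+1i) + 1·(-1+1i) = 4+6i
Z[2] = 5·(4) + 1·(-4) = 16
Z[3] = 5·(1-1i) + 1·(-1-1i) = 4-6i

DFT(5x + 1y) = 5·X + 1·Y = [-24, 4+6i, 16, 4-6i]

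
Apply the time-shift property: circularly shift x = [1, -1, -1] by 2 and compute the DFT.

Time shift by 2: X_shifted[k] = ω_3^(2k) · X[k]
Shifted x = [-1, -1, 1]

DFT(x[n-2]) = [-1, -1.0000+1.7321i, -1.0000-1.7321i]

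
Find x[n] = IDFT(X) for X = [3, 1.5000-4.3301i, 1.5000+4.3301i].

x[n] = (1/3) Σ(k=0 to 2) X[k] · e^(2πikn/3)

Computing each x[n]:
x[0] = 2
x[1] = 3
x[2] = -2

x = [2, 3, -2]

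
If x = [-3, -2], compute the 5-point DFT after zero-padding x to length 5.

Original 2-point DFT: [-5, -1]
Zero-padded 5-point DFT provides frequency interpolation.

DFT_5([x, 0, ...]) = [-5, -3.6180+1.9021i, -1.3820+1.1756i, -1.3820-1.1756i, -3.6180-1.9021i]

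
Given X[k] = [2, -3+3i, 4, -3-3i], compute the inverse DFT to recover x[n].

x[n] = (1/4) Σ(k=0 to 3) X[k] · e^(2πikn/4)

Computing each x[n]:
x[0] = 0
x[1] = -2
x[2] = 3
x[3] = 1

x = [0, -2, 3, 1]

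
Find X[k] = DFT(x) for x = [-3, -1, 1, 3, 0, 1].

X[k] = Σ(n=0 to 5) x[n] · ω_6^(nk)
where ω_6 = e^(-2πi/6)

Computing each X[k]:
X[0] = 1
X[1] = -6.5000+0.8660i
X[2] = -0.5000+2.5981i
X[3] = -5
X[4] = -0.5000-2.5981i
X[5] = -6.5000-0.8660i

X = [1, -6.5000+0.8660i, -0.5000+2.5981i, -5, -0.5000-2.5981i, -6.5000-0.8660i]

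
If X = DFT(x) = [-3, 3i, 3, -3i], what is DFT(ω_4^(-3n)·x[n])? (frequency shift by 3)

Modulation property: DFT(ω_4^(-3n)·x[n]) = X[(k-3) mod 4], so circularly shift X by 3 positions.

X[k-3] = [3i, 3, -3i, -3]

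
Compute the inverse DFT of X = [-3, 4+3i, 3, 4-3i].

x[n] = (1/4) Σ(k=0 to 3) X[k] · e^(2πikn/4)

Computing each x[n]:
x[0] = 2
x[1] = -3
x[2] = -2
x[3] = 0

x = [2, -3, -2, 0]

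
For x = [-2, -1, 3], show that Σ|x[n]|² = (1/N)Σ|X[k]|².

Time domain:
Σ|x[n]|² = |-2|² + |-1|² + |3|² = 14.0000

Frequency domain:
(1/3)Σ|X[k]|² = (1/3)(|0|² + |-3.0000+3.4641i|² + |-3.0000-3.4641i|²) = (1/3)·42.0000 = 14.0000

Both sides agree, confirming Parseval's theorem.

Σ|x[n]|² = (1/N)Σ|X[k]|² = 14.0000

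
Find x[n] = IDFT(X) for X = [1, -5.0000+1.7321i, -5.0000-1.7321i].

x[n] = (1/3) Σ(k=0 to 2) X[k] · e^(2πikn/3)

Computing each x[n]:
x[0] = -3
x[1] = 1
x[2] = 3

x = [-3, 1, 3]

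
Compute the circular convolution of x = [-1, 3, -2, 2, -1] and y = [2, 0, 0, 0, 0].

(x ⊛ y)[n] = Σ(m=0 to 4) x[m] · y[(n-m) mod 5]

Computing each output sample:
(x ⊛ y)[0] = -2
(x ⊛ y)[1] = 6
(x ⊛ y)[2] = -4
(x ⊛ y)[3] = 4
(x ⊛ y)[4] = -2

x ⊛ y = [-2, 6, -4, 4, -2]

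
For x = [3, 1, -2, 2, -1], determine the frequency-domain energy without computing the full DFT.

Parseval: Σ|x[n]|² = (1/N)Σ|X[k]|², so Σ|X[k]|² = N·Σ|x[n]|² = 5·19.0000

Σ|X[k]|² = N·Σ|x[n]|² = 5·19.0000 = 95.0000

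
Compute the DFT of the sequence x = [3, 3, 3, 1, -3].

X[k] = Σ(n=0 to 4) x[n] · ω_5^(nk)
where ω_5 = e^(-2πi/5)

Computing each X[k]:
X[0] = 7
X[1] = -0.2361-6.8819i
X[2] = 4.2361-1.6246i
X[3] = 4.2361+1.6246i
X[4] = -0.2361+6.8819i

X = [7, -0.2361-6.8819i, 4.2361-1.6246i, 4.2361+1.6246i, -0.2361+6.8819i]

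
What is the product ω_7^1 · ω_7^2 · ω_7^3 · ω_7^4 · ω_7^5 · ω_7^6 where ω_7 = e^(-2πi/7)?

The primitive 7th roots of unity are ω_7^k for k coprime to 7: k ∈ {1, 2, 3, 4, 5, 6}
Their product equals the constant term of the cyclotomic polynomial Φ_7(x) up to sign.
For n ≥ 3, the product of all primitive nth roots of unity is 1. (For n=1 it is 1; for n=2 it is -1.)

1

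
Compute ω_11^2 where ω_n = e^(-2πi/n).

ω_11^2 = e^(-2πi·2/11)
= cos(-2π·2/11) + i·sin(-2π·2/11)
= cos(-4π/11) + i·sin(-4π/11)

ω_11^2 = cos(-4π/11) + i·sin(-4π/11) = 0.4154-0.9096i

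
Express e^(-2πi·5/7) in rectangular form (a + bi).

ω_7^5 = e^(-2πi·5/7)
= cos(-2π·5/7) + i·sin(-2π·5/7)
= cos(-10π/7) + i·sin(-10π/7)

ω_7^5 = cos(-10π/7) + i·sin(-10π/7) = -0.2225+0.9749i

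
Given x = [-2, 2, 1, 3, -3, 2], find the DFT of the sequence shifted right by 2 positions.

Time shift by 2: X_shifted[k] = ω_6^(2k) · X[k]
Shifted x = [-3, 2, -2, 2, 1, 3]

DFT(x[n-2]) = [3, -2.0000+3.4641i, -3.0000-1.7321i, -11, -3.0000+1.7321i, -2.0000-3.4641i]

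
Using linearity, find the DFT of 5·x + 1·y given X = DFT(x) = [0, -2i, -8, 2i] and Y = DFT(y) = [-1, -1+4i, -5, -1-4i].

By linearity: DFT(5x + 1y) = 5·DFT(x) + 1·DFT(y)
= 5·[0, -2i, -8, 2i] + 1·[-1, -1+4i, -5, -1-4i]

Computing element-wise:
Z[0] = 5·(0) + 1·(-1) = -1
Z[1] = 5·(-2i) + 1·(-1+4i) = -1-6i
Z[2] = 5·(-8) + 1·(-5) = -45
Z[3] = 5·(2i) + 1·(-1-4i) = -1+6i

DFT(5x + 1y) = 5·X + 1·Y = [-1, -1-6i, -45, -1+6i]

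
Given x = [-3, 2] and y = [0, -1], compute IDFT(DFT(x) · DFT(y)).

(x ⊛ y)[n] = Σ(m=0 to 1) x[m] · y[(n-m) mod 2]

Computing each output sample:
(x ⊛ y)[0] = -2
(x ⊛ y)[1] = 3

x ⊛ y = [-2, 3]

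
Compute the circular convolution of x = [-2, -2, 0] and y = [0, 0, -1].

(x ⊛ y)[n] = Σ(m=0 to 2) x[m] · y[(n-m) mod 3]

Computing each output sample:
(x ⊛ y)[0] = 2
(x ⊛ y)[1] = 0
(x ⊛ y)[2] = 2

x ⊛ y = [2, 0, 2]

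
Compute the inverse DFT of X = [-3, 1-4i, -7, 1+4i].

x[n] = (1/4) Σ(k=0 to 3) X[k] · e^(2πikn/4)

Computing each x[n]:
x[0] = -2
x[1] = 3
x[2] = -3
x[3] = -1

x = [-2, 3, -3, -1]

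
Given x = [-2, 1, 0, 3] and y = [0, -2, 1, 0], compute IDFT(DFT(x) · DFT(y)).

(x ⊛ y)[n] = Σ(m=0 to 3) x[m] · y[(n-m) mod 4]

Computing each output sample:
(x ⊛ y)[0] = -6
(x ⊛ y)[1] = 7
(x ⊛ y)[2] = -4
(x ⊛ y)[3] = 1

x ⊛ y = [-6, 7, -4, 1]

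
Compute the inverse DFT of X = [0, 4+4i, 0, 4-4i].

x[n] = (1/4) Σ(k=0 to 3) X[k] · e^(2πikn/4)

Computing each x[n]:
x[0] = 2
x[1] = -2
x[2] = -2
x[3] = 2

x = [2, -2, -2, 2]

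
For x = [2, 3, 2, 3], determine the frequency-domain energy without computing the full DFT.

Parseval: Σ|x[n]|² = (1/N)Σ|X[k]|², so Σ|X[k]|² = N·Σ|x[n]|² = 4·26.0000

Σ|X[k]|² = N·Σ|x[n]|² = 4·26.0000 = 104.0000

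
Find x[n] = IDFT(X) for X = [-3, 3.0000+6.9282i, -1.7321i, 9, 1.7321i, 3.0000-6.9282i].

x[n] = (1/6) Σ(k=0 to 5) X[k] · e^(2πikn/6)

Computing each x[n]:
x[0] = 2
x[1] = -3
x[2] = -2
x[3] = -3
x[4] = 3
x[5] = 0

x = [2, -3, -2, -3, 3, 0]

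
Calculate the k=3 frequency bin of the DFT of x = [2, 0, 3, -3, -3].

X[3] = Σ(n=0 to 4) x[n] · ω_5^(3n) where ω_5 = e^(-2πi/5)
= (2)·ω_5^0 + (0)·ω_5^3 + (3)·ω_5^6 + (-3)·ω_5^9 + (-3)·ω_5^12

X[3] = 4.4271-3.9430i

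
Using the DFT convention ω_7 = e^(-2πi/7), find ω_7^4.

ω_7^4 = e^(-2πi·4/7)
= cos(-2π·4/7) + i·sin(-2π·4/7)
= cos(-8π/7) + i·sin(-8π/7)

ω_7^4 = cos(-8π/7) + i·sin(-8π/7) = -0.9010+0.4339i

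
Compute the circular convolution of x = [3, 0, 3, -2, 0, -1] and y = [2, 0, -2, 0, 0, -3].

(x ⊛ y)[n] = Σ(m=0 to 5) x[m] · y[(n-m) mod 6]

Computing each output sample:
(x ⊛ y)[0] = 6
(x ⊛ y)[1] = -7
(x ⊛ y)[2] = 6
(x ⊛ y)[3] = -4
(x ⊛ y)[4] = -3
(x ⊛ y)[5] = -7

x ⊛ y = [6, -7, 6, -4, -3, -7]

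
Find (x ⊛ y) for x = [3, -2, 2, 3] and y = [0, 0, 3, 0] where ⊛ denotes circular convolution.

(x ⊛ y)[n] = Σ(m=0 to 3) x[m] · y[(n-m) mod 4]

Computing each output sample:
(x ⊛ y)[0] = 6
(x ⊛ y)[1] = 9
(x ⊛ y)[2] = 9
(x ⊛ y)[3] = -6

x ⊛ y = [6, 9, 9, -6]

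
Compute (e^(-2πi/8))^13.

Since ω_8^8 = 1, powers reduce modulo 8.
13 mod 8 = 5
So ω_8^13 = ω_8^5 = e^(-2πi·5/8)

ω_8^13 = ω_8^5 = -0.7071+0.7071i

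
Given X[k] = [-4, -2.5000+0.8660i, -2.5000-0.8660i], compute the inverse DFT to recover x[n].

x[n] = (1/3) Σ(k=0 to 2) X[k] · e^(2πikn/3)

Computing each x[n]:
x[0] = -3
x[1] = -1
x[2] = 0

x = [-3, -1, 0]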